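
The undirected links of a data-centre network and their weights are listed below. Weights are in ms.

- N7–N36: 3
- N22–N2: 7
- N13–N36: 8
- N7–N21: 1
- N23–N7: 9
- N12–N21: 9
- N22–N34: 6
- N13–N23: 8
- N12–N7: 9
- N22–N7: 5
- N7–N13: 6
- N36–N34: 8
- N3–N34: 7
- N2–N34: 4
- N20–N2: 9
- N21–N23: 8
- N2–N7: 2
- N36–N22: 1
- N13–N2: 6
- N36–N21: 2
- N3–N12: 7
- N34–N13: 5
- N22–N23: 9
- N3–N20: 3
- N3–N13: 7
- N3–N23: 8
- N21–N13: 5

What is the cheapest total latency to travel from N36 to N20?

14 ms

Settle nodes by increasing distance from N36:
N36: 0
N22: 1  (via N36)
N21: 2  (via N36)
N7: 3  (via N36)
N2: 5  (via N7)
N34: 7  (via N22)
N13: 7  (via N21)
N23: 10  (via N22)
N12: 11  (via N21)
N20: 14  (via N2)
Shortest route: N36–N7–N2–N20 = 14 ms.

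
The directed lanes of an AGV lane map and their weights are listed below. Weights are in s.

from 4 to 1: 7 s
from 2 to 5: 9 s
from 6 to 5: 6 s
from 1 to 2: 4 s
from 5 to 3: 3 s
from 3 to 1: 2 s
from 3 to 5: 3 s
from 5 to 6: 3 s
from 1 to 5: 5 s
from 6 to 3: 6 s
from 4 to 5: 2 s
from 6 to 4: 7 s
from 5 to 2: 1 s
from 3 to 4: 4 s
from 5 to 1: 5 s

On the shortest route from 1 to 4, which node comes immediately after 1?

Compare a few routes:
1–5–3–4: 5+3+4 = 12
1–5–6–3–4: 5+3+6+4 = 18
1–2–5–3–4: 4+9+3+4 = 20
1–5–6–4: 5+3+7 = 15
The minimum is 12 s via 1–5–3–4.
So from 1 the first move is to 5.

5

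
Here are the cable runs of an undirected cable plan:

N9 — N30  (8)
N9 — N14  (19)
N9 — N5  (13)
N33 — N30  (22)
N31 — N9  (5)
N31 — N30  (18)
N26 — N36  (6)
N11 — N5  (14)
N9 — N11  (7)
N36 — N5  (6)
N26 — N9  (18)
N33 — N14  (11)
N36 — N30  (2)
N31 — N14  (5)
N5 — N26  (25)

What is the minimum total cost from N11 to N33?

28

Running Dijkstra from N11:
N11: 0
N9: 7  (via N11)
N31: 12  (via N9)
N5: 14  (via N11)
N30: 15  (via N9)
N14: 17  (via N31)
N36: 17  (via N30)
N26: 23  (via N36)
N33: 28  (via N14)
Shortest route: N11 → N9 → N31 → N14 → N33 = 28.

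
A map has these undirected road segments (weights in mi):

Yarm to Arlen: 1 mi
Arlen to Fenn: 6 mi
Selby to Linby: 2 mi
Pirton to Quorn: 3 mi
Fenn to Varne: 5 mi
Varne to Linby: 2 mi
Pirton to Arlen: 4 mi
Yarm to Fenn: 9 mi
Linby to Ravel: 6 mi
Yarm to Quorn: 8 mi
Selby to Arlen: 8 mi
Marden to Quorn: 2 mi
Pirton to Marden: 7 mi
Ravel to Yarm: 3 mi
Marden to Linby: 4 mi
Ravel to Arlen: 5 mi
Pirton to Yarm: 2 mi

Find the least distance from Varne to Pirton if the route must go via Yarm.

Best Varne to Yarm: Varne–Linby–Ravel–Yarm costing 11
Shortest Yarm→Pirton: Yarm–Pirton = 2
Total via Yarm: 11 + 2 = 13 mi.

13 mi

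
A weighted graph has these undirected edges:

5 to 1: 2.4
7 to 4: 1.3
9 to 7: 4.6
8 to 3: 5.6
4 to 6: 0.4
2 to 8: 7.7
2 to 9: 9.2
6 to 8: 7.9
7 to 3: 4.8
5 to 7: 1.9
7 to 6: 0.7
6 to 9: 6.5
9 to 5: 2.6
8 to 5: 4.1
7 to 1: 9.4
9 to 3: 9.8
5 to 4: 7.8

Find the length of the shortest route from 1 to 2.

Enumerating some paths:
1 → 5 → 7 → 6 → 9 → 2: 2.4+1.9+0.7+6.5+9.2 = 20.7
1 → 5 → 9 → 2: 2.4+2.6+9.2 = 14.2
1 → 5 → 7 → 6 → 8 → 2: 2.4+1.9+0.7+7.9+7.7 = 20.6
1 → 5 → 7 → 9 → 2: 2.4+1.9+4.6+9.2 = 18.1
Cheapest is 1 → 5 → 9 → 2 at 14.2.

14.2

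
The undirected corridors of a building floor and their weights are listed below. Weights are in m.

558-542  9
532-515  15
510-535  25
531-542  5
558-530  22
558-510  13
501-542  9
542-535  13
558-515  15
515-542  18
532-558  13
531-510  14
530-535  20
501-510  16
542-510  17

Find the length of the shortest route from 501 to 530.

Enumerating some paths:
501–542–535–530: 9+13+20 = 42
501–542–558–530: 9+9+22 = 40
Cheapest is 501–542–558–530 at 40 m.

40 m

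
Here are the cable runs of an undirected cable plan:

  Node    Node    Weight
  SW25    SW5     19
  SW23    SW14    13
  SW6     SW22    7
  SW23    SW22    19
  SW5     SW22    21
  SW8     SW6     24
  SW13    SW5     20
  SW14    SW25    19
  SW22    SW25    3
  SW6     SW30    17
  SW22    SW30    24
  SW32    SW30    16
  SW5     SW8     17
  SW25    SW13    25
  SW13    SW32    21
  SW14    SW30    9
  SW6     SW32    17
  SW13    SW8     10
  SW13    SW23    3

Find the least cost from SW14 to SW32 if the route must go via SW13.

Best SW14 to SW13: SW14 → SW23 → SW13 costing 16
Shortest SW13→SW32: SW13 → SW32 = 21
Total via SW13: 16 + 21 = 37.

37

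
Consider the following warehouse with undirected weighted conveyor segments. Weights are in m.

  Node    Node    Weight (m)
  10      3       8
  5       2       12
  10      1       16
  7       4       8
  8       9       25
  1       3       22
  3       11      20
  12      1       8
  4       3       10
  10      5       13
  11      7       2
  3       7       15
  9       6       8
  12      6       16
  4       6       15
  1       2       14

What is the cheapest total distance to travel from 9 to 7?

Compare a few routes:
9 - 6 - 4 - 3 - 7: 8+15+10+15 = 48
9 - 6 - 4 - 7: 8+15+8 = 31
Cheapest is 9 - 6 - 4 - 7 at 31 m.

31 m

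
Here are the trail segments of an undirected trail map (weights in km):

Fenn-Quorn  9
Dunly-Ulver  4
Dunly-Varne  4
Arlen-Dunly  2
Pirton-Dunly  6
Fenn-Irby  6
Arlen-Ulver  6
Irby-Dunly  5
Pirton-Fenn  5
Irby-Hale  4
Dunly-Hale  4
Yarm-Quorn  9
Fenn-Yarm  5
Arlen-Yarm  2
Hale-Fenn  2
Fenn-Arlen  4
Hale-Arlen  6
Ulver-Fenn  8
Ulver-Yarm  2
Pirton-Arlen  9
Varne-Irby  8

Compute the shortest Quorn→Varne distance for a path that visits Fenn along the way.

19 km

Best Quorn to Fenn: Quorn → Fenn costing 9
Shortest Fenn→Varne: Fenn → Hale → Dunly → Varne = 10
Total via Fenn: 9 + 10 = 19 km.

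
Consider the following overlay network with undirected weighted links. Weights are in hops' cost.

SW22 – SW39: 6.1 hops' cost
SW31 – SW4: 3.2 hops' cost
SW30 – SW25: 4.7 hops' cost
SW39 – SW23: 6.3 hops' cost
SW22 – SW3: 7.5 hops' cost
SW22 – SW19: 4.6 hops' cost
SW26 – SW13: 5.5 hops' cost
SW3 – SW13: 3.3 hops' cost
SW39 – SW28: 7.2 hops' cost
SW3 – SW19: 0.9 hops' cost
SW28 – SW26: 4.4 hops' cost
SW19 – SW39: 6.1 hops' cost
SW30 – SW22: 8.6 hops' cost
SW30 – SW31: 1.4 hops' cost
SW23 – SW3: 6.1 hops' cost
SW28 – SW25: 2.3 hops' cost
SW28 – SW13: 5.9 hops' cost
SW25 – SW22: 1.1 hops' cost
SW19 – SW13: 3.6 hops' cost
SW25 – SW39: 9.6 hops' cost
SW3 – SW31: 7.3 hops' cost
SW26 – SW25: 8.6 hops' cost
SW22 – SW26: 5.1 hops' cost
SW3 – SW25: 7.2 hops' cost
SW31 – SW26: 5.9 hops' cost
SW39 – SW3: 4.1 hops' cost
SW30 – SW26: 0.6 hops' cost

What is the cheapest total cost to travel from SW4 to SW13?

10.7 hops' cost

Compare a few routes:
SW4–SW31–SW3–SW13: 3.2+7.3+3.3 = 13.8
SW4–SW31–SW30–SW26–SW13: 3.2+1.4+0.6+5.5 = 10.7
The minimum is 10.7 hops' cost via SW4–SW31–SW30–SW26–SW13.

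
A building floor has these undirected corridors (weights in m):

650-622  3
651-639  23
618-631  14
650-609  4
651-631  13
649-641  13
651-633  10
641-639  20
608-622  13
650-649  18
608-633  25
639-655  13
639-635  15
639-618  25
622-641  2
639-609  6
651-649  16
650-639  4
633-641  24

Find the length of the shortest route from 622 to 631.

Running Dijkstra from 622:
622: 0
641: 2  (via 622)
650: 3  (via 622)
639: 7  (via 650)
609: 7  (via 650)
608: 13  (via 622)
649: 15  (via 641)
655: 20  (via 639)
635: 22  (via 639)
633: 26  (via 641)
651: 30  (via 639)
618: 32  (via 639)
631: 43  (via 651)
Shortest route: 622–650–639–651–631 = 43 m.

43 m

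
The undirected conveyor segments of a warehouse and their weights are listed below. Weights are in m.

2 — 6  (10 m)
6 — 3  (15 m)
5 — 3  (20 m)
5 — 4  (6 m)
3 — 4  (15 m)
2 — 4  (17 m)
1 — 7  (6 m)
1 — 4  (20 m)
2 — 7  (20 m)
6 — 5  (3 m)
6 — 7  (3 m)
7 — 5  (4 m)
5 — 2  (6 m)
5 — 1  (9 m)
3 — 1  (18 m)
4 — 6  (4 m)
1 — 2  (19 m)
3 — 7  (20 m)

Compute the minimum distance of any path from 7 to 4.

Enumerating some paths:
7–5–4: 4+6 = 10
7–5–6–4: 4+3+4 = 11
7–6–4: 3+4 = 7
7–6–5–4: 3+3+6 = 12
Cheapest is 7–6–4 at 7 m.

7 m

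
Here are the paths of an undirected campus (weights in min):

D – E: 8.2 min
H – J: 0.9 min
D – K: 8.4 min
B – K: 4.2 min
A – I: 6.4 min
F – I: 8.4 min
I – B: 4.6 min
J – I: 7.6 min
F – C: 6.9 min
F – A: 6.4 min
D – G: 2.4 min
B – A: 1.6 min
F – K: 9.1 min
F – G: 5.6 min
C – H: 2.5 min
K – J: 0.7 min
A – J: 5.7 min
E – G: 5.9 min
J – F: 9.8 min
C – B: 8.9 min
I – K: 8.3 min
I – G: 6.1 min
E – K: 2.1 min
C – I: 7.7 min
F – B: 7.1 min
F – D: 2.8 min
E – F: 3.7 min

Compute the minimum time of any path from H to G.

9.6 min

Running Dijkstra from H:
H: 0
J: 0.9  (via H)
K: 1.6  (via J)
C: 2.5  (via H)
E: 3.7  (via K)
B: 5.8  (via K)
A: 6.6  (via J)
F: 7.4  (via E)
I: 8.5  (via J)
G: 9.6  (via E)
Shortest route: H → J → K → E → G = 9.6 min.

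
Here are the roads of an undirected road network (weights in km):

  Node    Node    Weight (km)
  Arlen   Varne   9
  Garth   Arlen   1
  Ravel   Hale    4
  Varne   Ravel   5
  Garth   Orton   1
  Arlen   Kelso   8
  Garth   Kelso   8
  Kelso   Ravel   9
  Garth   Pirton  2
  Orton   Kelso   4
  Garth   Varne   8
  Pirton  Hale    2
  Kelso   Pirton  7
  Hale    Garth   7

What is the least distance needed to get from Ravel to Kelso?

9 km

Running Dijkstra from Ravel:
Ravel: 0
Hale: 4  (via Ravel)
Varne: 5  (via Ravel)
Pirton: 6  (via Hale)
Garth: 8  (via Pirton)
Arlen: 9  (via Garth)
Orton: 9  (via Garth)
Kelso: 9  (via Ravel)
Shortest route: Ravel–Kelso = 9 km.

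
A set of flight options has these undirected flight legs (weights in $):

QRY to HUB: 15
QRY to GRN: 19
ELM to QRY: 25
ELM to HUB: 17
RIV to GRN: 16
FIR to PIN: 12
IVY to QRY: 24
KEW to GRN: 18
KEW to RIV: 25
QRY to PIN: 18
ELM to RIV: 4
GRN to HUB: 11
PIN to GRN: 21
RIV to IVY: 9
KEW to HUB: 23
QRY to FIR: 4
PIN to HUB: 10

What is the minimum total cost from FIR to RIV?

Enumerating some paths:
FIR–QRY–IVY–RIV: 4+24+9 = 37
FIR–QRY–ELM–RIV: 4+25+4 = 33
FIR–QRY–GRN–RIV: 4+19+16 = 39
Cheapest is FIR–QRY–ELM–RIV at $33.

$33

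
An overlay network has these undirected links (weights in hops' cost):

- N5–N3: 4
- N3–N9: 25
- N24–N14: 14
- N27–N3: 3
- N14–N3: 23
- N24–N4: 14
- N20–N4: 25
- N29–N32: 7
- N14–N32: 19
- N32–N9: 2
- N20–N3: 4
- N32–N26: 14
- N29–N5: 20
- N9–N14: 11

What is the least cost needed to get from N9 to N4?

Running Dijkstra from N9:
N9: 0
N32: 2  (via N9)
N29: 9  (via N32)
N14: 11  (via N9)
N26: 16  (via N32)
N24: 25  (via N14)
N3: 25  (via N9)
N27: 28  (via N3)
N20: 29  (via N3)
N5: 29  (via N29)
N4: 39  (via N24)
Shortest route: N9 → N14 → N24 → N4 = 39 hops' cost.

39 hops' cost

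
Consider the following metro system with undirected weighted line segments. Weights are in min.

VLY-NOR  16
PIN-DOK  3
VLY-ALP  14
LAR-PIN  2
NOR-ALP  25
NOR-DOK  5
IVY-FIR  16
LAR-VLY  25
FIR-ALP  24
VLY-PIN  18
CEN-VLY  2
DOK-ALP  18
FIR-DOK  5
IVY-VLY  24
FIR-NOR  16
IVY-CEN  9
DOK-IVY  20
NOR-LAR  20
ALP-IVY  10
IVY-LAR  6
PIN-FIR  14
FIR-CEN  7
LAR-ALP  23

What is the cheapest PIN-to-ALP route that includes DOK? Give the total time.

21 min

Best PIN to DOK: PIN → DOK costing 3
Shortest DOK→ALP: DOK → ALP = 18
Total via DOK: 3 + 18 = 21 min.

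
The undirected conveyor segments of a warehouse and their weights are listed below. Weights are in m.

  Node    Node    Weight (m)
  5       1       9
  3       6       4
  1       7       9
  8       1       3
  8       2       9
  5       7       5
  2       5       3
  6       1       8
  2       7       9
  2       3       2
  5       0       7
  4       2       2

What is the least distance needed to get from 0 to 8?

19 m

Candidate routes:
0 → 5 → 2 → 8: 7+3+9 = 19
0 → 5 → 7 → 1 → 8: 7+5+9+3 = 24
0 → 5 → 2 → 3 → 6 → 1 → 8: 7+3+2+4+8+3 = 27
Cheapest is 0 → 5 → 2 → 8 at 19 m.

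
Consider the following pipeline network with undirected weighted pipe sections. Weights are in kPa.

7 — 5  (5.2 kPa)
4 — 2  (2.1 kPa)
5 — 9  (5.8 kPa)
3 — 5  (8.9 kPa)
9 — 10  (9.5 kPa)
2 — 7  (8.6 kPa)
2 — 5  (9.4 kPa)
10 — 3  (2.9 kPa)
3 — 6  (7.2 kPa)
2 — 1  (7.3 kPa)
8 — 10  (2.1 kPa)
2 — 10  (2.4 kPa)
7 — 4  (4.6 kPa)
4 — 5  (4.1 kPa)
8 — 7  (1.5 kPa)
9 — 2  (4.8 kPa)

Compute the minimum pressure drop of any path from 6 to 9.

17.3 kPa

Compare a few routes:
6 - 3 - 10 - 2 - 9: 7.2+2.9+2.4+4.8 = 17.3
6 - 3 - 10 - 9: 7.2+2.9+9.5 = 19.6
6 - 3 - 10 - 2 - 4 - 5 - 9: 7.2+2.9+2.4+2.1+4.1+5.8 = 24.5
6 - 3 - 5 - 9: 7.2+8.9+5.8 = 21.9
The minimum is 17.3 kPa via 6 - 3 - 10 - 2 - 9.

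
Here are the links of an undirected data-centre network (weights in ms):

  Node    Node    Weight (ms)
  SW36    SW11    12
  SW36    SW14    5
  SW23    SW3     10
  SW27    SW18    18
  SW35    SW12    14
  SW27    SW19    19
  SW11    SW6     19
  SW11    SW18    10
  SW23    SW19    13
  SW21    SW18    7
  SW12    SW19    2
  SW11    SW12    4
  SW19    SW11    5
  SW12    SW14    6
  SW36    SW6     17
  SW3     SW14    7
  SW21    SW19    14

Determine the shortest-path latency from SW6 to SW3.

29 ms

Compare a few routes:
SW6–SW36–SW14–SW3: 17+5+7 = 29
SW6–SW11–SW12–SW14–SW3: 19+4+6+7 = 36
Cheapest is SW6–SW36–SW14–SW3 at 29 ms.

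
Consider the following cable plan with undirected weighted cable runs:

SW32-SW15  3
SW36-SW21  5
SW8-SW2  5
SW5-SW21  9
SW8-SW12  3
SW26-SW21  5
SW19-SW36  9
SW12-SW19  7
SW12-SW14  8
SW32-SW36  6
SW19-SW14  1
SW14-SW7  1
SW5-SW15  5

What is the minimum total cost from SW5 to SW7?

25

Shortest distances from SW5:
SW5: 0
SW15: 5  (via SW5)
SW32: 8  (via SW15)
SW21: 9  (via SW5)
SW36: 14  (via SW32)
SW26: 14  (via SW21)
SW19: 23  (via SW36)
SW14: 24  (via SW19)
SW7: 25  (via SW14)
Shortest route: SW5 → SW15 → SW32 → SW36 → SW19 → SW14 → SW7 = 25.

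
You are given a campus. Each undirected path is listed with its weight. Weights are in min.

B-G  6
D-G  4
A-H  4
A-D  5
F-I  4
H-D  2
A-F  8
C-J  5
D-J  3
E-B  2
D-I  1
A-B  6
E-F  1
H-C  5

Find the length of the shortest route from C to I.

8 min

Settle nodes by increasing distance from C:
C: 0
H: 5  (via C)
J: 5  (via C)
D: 7  (via H)
I: 8  (via D)
Shortest route: C → H → D → I = 8 min.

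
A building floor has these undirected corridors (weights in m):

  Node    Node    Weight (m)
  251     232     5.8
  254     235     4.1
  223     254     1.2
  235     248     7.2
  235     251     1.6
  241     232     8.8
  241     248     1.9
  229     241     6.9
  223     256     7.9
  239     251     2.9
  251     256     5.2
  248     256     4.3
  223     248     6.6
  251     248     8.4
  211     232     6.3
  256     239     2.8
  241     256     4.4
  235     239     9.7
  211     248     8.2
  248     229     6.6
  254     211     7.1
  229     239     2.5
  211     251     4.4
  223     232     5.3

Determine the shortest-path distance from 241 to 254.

Enumerating some paths:
241–248–235–254: 1.9+7.2+4.1 = 13.2
241–248–223–254: 1.9+6.6+1.2 = 9.7
241–256–223–254: 4.4+7.9+1.2 = 13.5
Cheapest is 241–248–223–254 at 9.7 m.

9.7 m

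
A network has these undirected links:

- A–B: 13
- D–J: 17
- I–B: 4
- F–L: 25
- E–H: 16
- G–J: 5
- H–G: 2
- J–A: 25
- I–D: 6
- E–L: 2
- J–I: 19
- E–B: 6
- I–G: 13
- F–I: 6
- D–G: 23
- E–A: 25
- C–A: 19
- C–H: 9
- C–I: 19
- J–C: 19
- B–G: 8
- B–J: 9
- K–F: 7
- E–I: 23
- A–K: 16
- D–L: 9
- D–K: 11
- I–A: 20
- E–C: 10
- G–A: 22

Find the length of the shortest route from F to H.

Compare a few routes:
F–I–B–J–G–H: 6+4+9+5+2 = 26
F–I–B–G–H: 6+4+8+2 = 20
F–I–G–H: 6+13+2 = 21
Cheapest is F–I–B–G–H at 20.

20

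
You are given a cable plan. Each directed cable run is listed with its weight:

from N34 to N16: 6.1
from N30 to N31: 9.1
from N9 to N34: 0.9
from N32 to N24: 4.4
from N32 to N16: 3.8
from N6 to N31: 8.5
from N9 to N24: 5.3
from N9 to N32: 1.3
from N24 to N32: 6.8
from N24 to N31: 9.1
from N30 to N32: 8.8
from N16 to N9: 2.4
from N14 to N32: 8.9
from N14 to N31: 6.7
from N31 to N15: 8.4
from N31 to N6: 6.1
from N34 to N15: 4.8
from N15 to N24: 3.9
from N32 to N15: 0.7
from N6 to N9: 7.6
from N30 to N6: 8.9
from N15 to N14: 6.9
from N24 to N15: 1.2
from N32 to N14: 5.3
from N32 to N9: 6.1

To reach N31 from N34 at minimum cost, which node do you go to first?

Compare a few routes:
N34 - N16 - N9 - N32 - N14 - N31: 6.1+2.4+1.3+5.3+6.7 = 21.8
N34 - N15 - N24 - N31: 4.8+3.9+9.1 = 17.8
N34 - N15 - N14 - N31: 4.8+6.9+6.7 = 18.4
N34 - N16 - N9 - N24 - N31: 6.1+2.4+5.3+9.1 = 22.9
The minimum is 17.8 via N34 - N15 - N24 - N31.
So from N34 the first move is to N15.

N15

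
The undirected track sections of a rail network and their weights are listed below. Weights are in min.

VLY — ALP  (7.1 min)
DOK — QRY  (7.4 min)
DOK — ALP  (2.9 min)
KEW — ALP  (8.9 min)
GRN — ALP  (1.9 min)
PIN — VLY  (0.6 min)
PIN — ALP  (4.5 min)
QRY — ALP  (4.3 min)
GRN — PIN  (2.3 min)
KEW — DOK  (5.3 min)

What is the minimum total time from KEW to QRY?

Compare a few routes:
KEW → DOK → ALP → QRY: 5.3+2.9+4.3 = 12.5
KEW → ALP → DOK → QRY: 8.9+2.9+7.4 = 19.2
KEW → ALP → QRY: 8.9+4.3 = 13.2
KEW → DOK → QRY: 5.3+7.4 = 12.7
Cheapest is KEW → DOK → ALP → QRY at 12.5 min.

12.5 min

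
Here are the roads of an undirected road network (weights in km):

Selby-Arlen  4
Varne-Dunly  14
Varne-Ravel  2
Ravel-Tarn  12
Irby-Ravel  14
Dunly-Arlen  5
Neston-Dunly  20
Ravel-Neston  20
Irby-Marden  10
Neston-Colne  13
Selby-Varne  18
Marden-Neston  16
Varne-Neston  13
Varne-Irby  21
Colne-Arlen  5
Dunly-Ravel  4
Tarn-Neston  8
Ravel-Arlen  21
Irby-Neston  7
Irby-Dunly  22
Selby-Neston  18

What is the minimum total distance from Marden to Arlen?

Running Dijkstra from Marden:
Marden: 0
Irby: 10  (via Marden)
Neston: 16  (via Marden)
Ravel: 24  (via Irby)
Tarn: 24  (via Neston)
Varne: 26  (via Ravel)
Dunly: 28  (via Ravel)
Colne: 29  (via Neston)
Arlen: 33  (via Dunly)
Shortest route: Marden → Irby → Ravel → Dunly → Arlen = 33 km.

33 km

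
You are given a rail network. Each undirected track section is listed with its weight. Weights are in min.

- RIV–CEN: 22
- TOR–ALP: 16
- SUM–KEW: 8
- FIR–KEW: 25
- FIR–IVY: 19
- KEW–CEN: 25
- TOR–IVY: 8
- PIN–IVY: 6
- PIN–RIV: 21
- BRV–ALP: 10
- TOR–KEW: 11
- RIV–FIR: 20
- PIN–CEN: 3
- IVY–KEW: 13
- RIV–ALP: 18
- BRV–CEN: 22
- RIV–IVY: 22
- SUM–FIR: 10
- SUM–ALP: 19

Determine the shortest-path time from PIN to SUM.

Enumerating some paths:
PIN–IVY–KEW–SUM: 6+13+8 = 27
PIN–IVY–FIR–SUM: 6+19+10 = 35
PIN–IVY–TOR–KEW–SUM: 6+8+11+8 = 33
PIN–CEN–KEW–SUM: 3+25+8 = 36
The minimum is 27 min via PIN–IVY–KEW–SUM.

27 min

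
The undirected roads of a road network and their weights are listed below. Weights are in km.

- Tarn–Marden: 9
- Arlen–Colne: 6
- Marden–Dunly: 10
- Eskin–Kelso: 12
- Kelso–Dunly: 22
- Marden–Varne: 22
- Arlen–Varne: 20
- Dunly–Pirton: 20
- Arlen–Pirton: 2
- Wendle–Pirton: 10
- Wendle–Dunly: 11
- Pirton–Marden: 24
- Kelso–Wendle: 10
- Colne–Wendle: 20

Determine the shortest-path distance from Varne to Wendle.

32 km

Shortest distances from Varne:
Varne: 0
Arlen: 20  (via Varne)
Pirton: 22  (via Arlen)
Marden: 22  (via Varne)
Colne: 26  (via Arlen)
Tarn: 31  (via Marden)
Dunly: 32  (via Marden)
Wendle: 32  (via Pirton)
Shortest route: Varne → Arlen → Pirton → Wendle = 32 km.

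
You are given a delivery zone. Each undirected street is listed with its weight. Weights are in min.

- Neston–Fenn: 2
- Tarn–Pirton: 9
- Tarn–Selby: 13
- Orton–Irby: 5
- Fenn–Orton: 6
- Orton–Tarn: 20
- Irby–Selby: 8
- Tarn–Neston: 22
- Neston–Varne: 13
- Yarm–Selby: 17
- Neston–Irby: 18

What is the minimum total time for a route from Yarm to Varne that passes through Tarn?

Best Yarm to Tarn: Yarm–Selby–Tarn costing 30
Best Tarn to Varne: Tarn–Neston–Varne costing 35
Total via Tarn: 30 + 35 = 65 min.

65 min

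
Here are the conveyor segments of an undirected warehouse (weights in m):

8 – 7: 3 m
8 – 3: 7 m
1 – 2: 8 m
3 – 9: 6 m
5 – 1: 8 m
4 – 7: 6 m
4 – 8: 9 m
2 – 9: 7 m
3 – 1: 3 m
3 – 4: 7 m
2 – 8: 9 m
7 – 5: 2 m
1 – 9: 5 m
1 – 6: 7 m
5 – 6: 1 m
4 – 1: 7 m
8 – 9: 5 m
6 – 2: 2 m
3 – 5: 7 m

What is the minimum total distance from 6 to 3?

Running Dijkstra from 6:
6: 0
5: 1  (via 6)
2: 2  (via 6)
7: 3  (via 5)
8: 6  (via 7)
1: 7  (via 6)
3: 8  (via 5)
Shortest route: 6 → 5 → 3 = 8 m.

8 m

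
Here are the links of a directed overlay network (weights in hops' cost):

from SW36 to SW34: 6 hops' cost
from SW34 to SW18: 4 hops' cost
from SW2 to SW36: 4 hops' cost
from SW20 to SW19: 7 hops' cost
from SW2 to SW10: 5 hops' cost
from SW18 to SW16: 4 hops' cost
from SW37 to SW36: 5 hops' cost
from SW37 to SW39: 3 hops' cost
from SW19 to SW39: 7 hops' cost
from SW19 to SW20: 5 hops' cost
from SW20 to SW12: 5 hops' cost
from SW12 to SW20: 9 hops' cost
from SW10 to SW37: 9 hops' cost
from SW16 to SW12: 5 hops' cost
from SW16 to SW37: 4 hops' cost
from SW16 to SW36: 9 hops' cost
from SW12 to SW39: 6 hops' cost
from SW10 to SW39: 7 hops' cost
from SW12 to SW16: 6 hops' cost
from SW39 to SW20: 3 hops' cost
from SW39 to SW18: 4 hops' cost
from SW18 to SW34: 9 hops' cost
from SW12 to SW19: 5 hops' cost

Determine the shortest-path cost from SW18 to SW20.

14 hops' cost

Candidate routes:
SW18 → SW16 → SW37 → SW39 → SW20: 4+4+3+3 = 14
SW18 → SW16 → SW12 → SW39 → SW20: 4+5+6+3 = 18
Cheapest is SW18 → SW16 → SW37 → SW39 → SW20 at 14 hops' cost.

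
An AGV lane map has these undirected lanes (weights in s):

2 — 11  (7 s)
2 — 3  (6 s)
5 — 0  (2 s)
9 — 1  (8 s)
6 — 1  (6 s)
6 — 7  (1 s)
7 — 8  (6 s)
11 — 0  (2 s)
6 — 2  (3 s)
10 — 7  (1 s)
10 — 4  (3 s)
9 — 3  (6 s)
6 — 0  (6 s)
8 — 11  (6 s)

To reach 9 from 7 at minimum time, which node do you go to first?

6

Candidate routes:
7 - 6 - 0 - 11 - 2 - 3 - 9: 1+6+2+7+6+6 = 28
7 - 6 - 1 - 9: 1+6+8 = 15
7 - 6 - 2 - 3 - 9: 1+3+6+6 = 16
The minimum is 15 s via 7 - 6 - 1 - 9.
So from 7 the first move is to 6.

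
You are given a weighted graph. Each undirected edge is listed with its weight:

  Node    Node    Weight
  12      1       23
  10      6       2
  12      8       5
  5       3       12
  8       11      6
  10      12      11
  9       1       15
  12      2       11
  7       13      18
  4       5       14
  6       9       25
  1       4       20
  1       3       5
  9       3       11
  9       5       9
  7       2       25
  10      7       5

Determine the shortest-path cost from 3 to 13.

61

Shortest distances from 3:
3: 0
1: 5  (via 3)
9: 11  (via 3)
5: 12  (via 3)
4: 25  (via 1)
12: 28  (via 1)
8: 33  (via 12)
6: 36  (via 9)
10: 38  (via 6)
2: 39  (via 12)
11: 39  (via 8)
7: 43  (via 10)
13: 61  (via 7)
Shortest route: 3 → 9 → 6 → 10 → 7 → 13 = 61.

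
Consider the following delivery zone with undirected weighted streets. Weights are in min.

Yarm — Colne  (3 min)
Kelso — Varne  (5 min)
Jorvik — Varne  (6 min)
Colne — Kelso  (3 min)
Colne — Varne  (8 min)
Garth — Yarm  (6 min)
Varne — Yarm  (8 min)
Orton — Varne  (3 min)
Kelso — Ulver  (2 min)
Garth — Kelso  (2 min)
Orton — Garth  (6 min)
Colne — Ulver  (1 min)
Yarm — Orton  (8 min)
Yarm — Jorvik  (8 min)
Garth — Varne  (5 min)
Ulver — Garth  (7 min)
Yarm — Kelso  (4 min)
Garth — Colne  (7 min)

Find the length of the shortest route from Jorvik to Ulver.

12 min

Settle nodes by increasing distance from Jorvik:
Jorvik: 0
Varne: 6  (via Jorvik)
Yarm: 8  (via Jorvik)
Orton: 9  (via Varne)
Kelso: 11  (via Varne)
Garth: 11  (via Varne)
Colne: 11  (via Yarm)
Ulver: 12  (via Colne)
Shortest route: Jorvik–Yarm–Colne–Ulver = 12 min.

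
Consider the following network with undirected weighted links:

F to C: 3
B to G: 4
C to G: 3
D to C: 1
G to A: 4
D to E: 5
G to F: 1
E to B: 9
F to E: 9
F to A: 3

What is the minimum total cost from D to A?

Candidate routes:
D - C - G - A: 1+3+4 = 8
D - C - F - A: 1+3+3 = 7
Cheapest is D - C - F - A at 7.

7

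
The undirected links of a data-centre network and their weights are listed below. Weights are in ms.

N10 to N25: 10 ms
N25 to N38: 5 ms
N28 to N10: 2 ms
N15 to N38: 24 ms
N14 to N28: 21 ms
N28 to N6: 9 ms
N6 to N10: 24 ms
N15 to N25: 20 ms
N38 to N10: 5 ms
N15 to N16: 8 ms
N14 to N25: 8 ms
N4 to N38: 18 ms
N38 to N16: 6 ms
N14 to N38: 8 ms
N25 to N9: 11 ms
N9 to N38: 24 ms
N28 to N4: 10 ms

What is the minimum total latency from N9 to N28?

23 ms

Running Dijkstra from N9:
N9: 0
N25: 11  (via N9)
N38: 16  (via N25)
N14: 19  (via N25)
N10: 21  (via N25)
N16: 22  (via N38)
N28: 23  (via N10)
Shortest route: N9 → N25 → N10 → N28 = 23 ms.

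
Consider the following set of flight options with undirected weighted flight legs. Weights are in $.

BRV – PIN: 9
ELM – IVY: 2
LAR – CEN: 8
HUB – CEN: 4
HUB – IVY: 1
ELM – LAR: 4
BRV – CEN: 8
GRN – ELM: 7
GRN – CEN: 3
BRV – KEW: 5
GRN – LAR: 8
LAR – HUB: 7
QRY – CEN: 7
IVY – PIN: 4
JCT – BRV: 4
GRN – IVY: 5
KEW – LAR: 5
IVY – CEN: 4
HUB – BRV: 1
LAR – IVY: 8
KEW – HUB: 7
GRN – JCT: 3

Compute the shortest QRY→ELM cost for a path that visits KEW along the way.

$26

Best QRY to KEW: QRY → CEN → HUB → BRV → KEW costing 17
Best KEW to ELM: KEW → LAR → ELM costing 9
Total via KEW: 17 + 9 = $26.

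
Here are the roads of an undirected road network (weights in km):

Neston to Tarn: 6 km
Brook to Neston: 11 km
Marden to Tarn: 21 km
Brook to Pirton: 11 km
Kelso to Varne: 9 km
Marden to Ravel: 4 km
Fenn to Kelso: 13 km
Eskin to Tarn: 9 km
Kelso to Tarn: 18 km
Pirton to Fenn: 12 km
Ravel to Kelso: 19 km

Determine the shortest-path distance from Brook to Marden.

38 km

Running Dijkstra from Brook:
Brook: 0
Neston: 11  (via Brook)
Pirton: 11  (via Brook)
Tarn: 17  (via Neston)
Fenn: 23  (via Pirton)
Eskin: 26  (via Tarn)
Kelso: 35  (via Tarn)
Marden: 38  (via Tarn)
Shortest route: Brook–Neston–Tarn–Marden = 38 km.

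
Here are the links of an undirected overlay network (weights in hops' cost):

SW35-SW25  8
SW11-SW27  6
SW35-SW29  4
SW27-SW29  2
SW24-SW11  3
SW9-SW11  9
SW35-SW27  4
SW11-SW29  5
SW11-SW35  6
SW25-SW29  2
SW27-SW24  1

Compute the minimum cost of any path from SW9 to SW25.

16 hops' cost

Compare a few routes:
SW9–SW11–SW24–SW27–SW29–SW25: 9+3+1+2+2 = 17
SW9–SW11–SW29–SW25: 9+5+2 = 16
Cheapest is SW9–SW11–SW29–SW25 at 16 hops' cost.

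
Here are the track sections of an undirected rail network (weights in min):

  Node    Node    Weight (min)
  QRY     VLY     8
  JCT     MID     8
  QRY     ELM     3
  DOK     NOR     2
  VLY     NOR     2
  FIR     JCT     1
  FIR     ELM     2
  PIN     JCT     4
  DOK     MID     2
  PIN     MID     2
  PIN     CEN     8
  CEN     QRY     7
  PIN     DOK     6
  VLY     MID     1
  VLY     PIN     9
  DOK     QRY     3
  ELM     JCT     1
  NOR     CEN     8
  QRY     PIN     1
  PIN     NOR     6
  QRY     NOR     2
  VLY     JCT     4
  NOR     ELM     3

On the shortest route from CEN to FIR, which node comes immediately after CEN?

QRY

Compare a few routes:
CEN–NOR–ELM–JCT–FIR: 8+3+1+1 = 13
CEN–QRY–ELM–FIR: 7+3+2 = 12
CEN–QRY–PIN–JCT–FIR: 7+1+4+1 = 13
The minimum is 12 min via CEN–QRY–ELM–FIR.
So from CEN the first move is to QRY.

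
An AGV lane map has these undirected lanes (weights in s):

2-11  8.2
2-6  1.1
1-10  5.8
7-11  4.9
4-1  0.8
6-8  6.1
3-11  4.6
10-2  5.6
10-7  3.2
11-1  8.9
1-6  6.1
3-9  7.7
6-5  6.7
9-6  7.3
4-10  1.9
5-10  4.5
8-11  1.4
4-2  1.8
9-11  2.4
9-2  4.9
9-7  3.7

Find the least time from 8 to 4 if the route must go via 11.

Best 8 to 11: 8 → 11 costing 1.4
Best 11 to 4: 11 → 9 → 2 → 4 costing 9.1
Total via 11: 1.4 + 9.1 = 10.5 s.

10.5 s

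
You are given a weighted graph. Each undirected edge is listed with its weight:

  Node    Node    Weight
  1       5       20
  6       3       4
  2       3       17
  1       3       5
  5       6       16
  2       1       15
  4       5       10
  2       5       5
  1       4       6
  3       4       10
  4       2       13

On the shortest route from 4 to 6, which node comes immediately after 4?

Candidate routes:
4 → 1 → 3 → 6: 6+5+4 = 15
4 → 3 → 6: 10+4 = 14
The minimum is 14 via 4 → 3 → 6.
So from 4 the first move is to 3.

3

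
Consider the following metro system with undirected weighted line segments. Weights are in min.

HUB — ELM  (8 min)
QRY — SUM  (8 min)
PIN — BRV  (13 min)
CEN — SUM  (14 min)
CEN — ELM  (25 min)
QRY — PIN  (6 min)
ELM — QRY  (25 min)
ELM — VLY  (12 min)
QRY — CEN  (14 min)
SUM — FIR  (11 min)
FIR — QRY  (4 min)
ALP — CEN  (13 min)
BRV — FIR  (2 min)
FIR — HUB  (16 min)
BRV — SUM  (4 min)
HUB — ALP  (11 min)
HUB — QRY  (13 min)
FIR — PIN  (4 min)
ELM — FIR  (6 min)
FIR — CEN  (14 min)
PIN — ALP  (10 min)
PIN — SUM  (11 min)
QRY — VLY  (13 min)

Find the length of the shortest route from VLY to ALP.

Candidate routes:
VLY - ELM - HUB - ALP: 12+8+11 = 31
VLY - QRY - PIN - ALP: 13+6+10 = 29
Cheapest is VLY - QRY - PIN - ALP at 29 min.

29 min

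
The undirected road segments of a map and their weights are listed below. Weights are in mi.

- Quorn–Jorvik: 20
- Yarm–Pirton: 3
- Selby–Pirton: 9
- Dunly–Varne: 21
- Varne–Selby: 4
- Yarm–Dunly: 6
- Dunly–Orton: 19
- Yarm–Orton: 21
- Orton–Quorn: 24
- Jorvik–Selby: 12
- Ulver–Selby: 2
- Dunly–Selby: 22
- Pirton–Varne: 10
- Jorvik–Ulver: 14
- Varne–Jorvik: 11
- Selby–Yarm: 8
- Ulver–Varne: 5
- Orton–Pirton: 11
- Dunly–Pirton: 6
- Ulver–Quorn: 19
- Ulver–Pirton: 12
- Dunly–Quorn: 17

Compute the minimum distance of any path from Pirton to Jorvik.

21 mi

Compare a few routes:
Pirton - Selby - Ulver - Jorvik: 9+2+14 = 25
Pirton - Yarm - Selby - Jorvik: 3+8+12 = 23
Pirton - Selby - Varne - Jorvik: 9+4+11 = 24
Pirton - Selby - Jorvik: 9+12 = 21
The minimum is 21 mi via Pirton - Selby - Jorvik.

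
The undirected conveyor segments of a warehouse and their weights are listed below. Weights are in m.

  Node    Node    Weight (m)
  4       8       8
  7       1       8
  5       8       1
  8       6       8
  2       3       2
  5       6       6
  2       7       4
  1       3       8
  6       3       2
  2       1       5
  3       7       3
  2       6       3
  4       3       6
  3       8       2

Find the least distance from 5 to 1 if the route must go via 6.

Best 5 to 6: 5 → 8 → 3 → 6 costing 5
Shortest 6→1: 6 → 2 → 1 = 8
Total via 6: 5 + 8 = 13 m.

13 m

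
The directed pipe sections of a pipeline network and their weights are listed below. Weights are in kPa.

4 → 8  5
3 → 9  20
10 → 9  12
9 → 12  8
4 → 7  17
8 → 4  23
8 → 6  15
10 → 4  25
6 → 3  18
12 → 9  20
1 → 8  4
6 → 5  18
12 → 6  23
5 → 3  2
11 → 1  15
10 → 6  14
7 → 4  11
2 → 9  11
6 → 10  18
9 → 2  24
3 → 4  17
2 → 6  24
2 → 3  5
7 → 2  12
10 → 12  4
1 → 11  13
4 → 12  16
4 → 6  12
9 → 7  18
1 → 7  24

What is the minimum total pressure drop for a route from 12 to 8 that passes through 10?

71 kPa

Shortest 12→10: 12–6–10 = 41
Best 10 to 8: 10–4–8 costing 30
Total via 10: 41 + 30 = 71 kPa.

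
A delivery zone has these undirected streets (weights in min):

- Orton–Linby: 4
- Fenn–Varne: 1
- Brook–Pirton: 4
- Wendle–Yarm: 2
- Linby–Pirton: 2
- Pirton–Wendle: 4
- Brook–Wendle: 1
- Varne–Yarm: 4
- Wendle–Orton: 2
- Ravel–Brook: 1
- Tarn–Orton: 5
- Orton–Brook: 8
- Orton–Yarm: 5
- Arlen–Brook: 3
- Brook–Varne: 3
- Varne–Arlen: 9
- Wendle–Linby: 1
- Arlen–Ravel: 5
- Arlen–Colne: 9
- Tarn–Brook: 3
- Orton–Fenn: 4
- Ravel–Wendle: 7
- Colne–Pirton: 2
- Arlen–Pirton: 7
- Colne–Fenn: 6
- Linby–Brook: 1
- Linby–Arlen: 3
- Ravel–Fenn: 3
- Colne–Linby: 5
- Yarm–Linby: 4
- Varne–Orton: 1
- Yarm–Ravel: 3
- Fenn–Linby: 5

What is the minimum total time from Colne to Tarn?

8 min

Enumerating some paths:
Colne–Linby–Brook–Tarn: 5+1+3 = 9
Colne–Pirton–Linby–Brook–Tarn: 2+2+1+3 = 8
Colne–Pirton–Linby–Wendle–Brook–Tarn: 2+2+1+1+3 = 9
Cheapest is Colne–Pirton–Linby–Brook–Tarn at 8 min.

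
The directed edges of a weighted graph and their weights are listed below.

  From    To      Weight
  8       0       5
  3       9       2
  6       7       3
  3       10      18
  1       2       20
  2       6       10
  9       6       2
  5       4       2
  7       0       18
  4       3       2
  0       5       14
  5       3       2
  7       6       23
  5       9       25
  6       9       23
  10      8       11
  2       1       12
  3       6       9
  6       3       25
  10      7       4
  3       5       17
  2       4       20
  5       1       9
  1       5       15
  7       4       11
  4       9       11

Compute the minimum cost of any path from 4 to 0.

27

Compare a few routes:
4 - 9 - 6 - 7 - 0: 11+2+3+18 = 34
4 - 3 - 6 - 7 - 0: 2+9+3+18 = 32
4 - 3 - 9 - 6 - 7 - 0: 2+2+2+3+18 = 27
Cheapest is 4 - 3 - 9 - 6 - 7 - 0 at 27.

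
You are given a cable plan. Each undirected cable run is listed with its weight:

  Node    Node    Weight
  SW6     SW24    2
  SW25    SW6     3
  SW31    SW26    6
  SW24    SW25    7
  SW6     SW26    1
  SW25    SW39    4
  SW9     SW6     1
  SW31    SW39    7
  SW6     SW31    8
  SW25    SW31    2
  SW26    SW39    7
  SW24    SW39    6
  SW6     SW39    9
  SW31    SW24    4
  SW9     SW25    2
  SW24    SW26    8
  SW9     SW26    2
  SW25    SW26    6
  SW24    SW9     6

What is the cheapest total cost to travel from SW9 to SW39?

Enumerating some paths:
SW9 → SW6 → SW25 → SW39: 1+3+4 = 8
SW9 → SW25 → SW39: 2+4 = 6
Cheapest is SW9 → SW25 → SW39 at 6.

6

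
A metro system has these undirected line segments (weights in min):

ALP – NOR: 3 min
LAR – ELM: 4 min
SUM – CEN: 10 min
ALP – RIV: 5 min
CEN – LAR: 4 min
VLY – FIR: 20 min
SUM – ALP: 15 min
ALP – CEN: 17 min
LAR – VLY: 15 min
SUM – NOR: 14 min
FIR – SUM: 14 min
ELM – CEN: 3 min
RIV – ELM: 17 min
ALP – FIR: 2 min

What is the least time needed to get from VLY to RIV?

Shortest distances from VLY:
VLY: 0
LAR: 15  (via VLY)
CEN: 19  (via LAR)
ELM: 19  (via LAR)
FIR: 20  (via VLY)
ALP: 22  (via FIR)
NOR: 25  (via ALP)
RIV: 27  (via ALP)
Shortest route: VLY → FIR → ALP → RIV = 27 min.

27 min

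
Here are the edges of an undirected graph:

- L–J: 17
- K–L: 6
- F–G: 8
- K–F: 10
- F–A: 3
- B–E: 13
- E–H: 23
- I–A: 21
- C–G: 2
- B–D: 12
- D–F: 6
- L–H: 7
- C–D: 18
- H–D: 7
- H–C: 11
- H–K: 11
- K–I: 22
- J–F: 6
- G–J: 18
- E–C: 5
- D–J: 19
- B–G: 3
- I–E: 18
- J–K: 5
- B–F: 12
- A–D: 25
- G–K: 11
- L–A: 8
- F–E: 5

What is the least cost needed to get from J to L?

Settle nodes by increasing distance from J:
J: 0
K: 5  (via J)
F: 6  (via J)
A: 9  (via F)
E: 11  (via F)
L: 11  (via K)
Shortest route: J–K–L = 11.

11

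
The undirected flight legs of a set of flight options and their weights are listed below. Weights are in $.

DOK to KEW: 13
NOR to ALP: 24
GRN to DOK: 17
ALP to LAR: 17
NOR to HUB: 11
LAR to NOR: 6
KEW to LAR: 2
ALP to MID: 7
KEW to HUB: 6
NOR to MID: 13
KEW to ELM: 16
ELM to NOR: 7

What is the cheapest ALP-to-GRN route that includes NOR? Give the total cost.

Best ALP to NOR: ALP → MID → NOR costing 20
Shortest NOR→GRN: NOR → LAR → KEW → DOK → GRN = 38
Total via NOR: 20 + 38 = $58.

$58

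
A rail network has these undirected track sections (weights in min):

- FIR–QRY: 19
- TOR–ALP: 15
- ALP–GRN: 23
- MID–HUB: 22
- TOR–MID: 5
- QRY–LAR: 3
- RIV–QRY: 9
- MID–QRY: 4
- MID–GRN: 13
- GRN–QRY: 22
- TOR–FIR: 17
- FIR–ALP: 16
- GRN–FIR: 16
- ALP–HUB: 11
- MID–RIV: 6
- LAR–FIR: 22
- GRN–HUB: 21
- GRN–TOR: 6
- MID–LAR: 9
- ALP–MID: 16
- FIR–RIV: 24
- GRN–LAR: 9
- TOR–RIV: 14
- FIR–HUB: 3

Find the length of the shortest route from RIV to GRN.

17 min

Candidate routes:
RIV → MID → GRN: 6+13 = 19
RIV → MID → TOR → GRN: 6+5+6 = 17
RIV → TOR → GRN: 14+6 = 20
The minimum is 17 min via RIV → MID → TOR → GRN.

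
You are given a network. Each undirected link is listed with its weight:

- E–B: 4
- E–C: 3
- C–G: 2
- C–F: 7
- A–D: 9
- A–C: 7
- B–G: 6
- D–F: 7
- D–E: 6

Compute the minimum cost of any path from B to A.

Enumerating some paths:
B–E–C–A: 4+3+7 = 14
B–G–C–A: 6+2+7 = 15
Cheapest is B–E–C–A at 14.

14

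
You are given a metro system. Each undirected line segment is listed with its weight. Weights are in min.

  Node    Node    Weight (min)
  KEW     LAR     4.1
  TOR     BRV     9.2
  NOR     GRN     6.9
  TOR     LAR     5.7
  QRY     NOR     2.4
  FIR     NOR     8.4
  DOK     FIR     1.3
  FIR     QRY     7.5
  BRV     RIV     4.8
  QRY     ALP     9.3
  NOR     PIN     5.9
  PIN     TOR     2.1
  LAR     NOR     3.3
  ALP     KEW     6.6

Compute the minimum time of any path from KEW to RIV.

23.8 min

Enumerating some paths:
KEW → LAR → TOR → BRV → RIV: 4.1+5.7+9.2+4.8 = 23.8
KEW → ALP → QRY → NOR → LAR → TOR → BRV → RIV: 6.6+9.3+2.4+3.3+5.7+9.2+4.8 = 41.3
KEW → LAR → NOR → PIN → TOR → BRV → RIV: 4.1+3.3+5.9+2.1+9.2+4.8 = 29.4
KEW → ALP → QRY → NOR → PIN → TOR → BRV → RIV: 6.6+9.3+2.4+5.9+2.1+9.2+4.8 = 40.3
The minimum is 23.8 min via KEW → LAR → TOR → BRV → RIV.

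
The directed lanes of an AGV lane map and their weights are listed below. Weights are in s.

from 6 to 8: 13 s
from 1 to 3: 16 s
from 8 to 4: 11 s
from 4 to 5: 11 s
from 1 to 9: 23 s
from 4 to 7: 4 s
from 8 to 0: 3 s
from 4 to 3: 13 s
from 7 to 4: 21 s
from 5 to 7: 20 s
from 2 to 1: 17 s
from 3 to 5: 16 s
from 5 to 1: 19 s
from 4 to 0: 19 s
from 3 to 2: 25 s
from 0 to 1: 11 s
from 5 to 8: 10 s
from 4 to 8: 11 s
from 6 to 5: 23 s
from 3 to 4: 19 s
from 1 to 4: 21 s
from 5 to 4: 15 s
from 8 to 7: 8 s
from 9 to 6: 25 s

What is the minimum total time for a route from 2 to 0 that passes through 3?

Shortest 2→3: 2–1–3 = 33
Best 3 to 0: 3–5–8–0 costing 29
Total via 3: 33 + 29 = 62 s.

62 s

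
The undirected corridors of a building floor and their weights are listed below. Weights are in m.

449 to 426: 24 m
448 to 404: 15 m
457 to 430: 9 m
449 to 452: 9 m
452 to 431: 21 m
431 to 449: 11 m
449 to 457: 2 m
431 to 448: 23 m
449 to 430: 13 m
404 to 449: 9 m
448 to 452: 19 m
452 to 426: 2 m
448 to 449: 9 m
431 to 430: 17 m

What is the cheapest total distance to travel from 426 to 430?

22 m

Candidate routes:
426 → 449 → 430: 24+13 = 37
426 → 452 → 449 → 430: 2+9+13 = 24
426 → 452 → 449 → 457 → 430: 2+9+2+9 = 22
426 → 449 → 457 → 430: 24+2+9 = 35
The minimum is 22 m via 426 → 452 → 449 → 457 → 430.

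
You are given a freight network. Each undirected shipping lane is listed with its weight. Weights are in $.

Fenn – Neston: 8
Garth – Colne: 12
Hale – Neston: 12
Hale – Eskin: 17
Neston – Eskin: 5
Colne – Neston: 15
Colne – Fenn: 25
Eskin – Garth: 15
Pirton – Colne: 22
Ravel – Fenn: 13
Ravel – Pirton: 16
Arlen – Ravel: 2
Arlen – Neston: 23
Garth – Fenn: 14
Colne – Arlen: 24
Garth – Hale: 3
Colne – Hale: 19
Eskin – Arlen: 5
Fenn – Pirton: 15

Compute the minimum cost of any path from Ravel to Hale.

Shortest distances from Ravel:
Ravel: 0
Arlen: 2  (via Ravel)
Eskin: 7  (via Arlen)
Neston: 12  (via Eskin)
Fenn: 13  (via Ravel)
Pirton: 16  (via Ravel)
Garth: 22  (via Eskin)
Hale: 24  (via Eskin)
Shortest route: Ravel → Arlen → Eskin → Hale = $24.

$24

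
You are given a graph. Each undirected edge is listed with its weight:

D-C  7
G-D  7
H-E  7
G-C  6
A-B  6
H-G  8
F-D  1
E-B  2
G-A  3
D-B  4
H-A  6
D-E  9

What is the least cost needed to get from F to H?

14

Shortest distances from F:
F: 0
D: 1  (via F)
B: 5  (via D)
E: 7  (via B)
C: 8  (via D)
G: 8  (via D)
A: 11  (via B)
H: 14  (via E)
Shortest route: F–D–B–E–H = 14.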